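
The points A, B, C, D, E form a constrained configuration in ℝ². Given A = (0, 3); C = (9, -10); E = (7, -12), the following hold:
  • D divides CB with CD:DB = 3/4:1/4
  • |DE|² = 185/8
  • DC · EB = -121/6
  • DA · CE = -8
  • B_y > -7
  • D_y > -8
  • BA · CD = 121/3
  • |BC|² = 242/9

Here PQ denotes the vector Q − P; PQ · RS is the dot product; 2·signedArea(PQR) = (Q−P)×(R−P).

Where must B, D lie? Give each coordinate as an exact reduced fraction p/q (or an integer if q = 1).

1. D_x = 25/4  [line 2·x + 2·y + 2 = 0 ∩ |DE|² = 185/8]
2. D_y = -29/4  [line 2·x + 2·y + 2 = 0 ∩ |DE|² = 185/8]
   → D = (25/4, -29/4)
3. B_x = 16/3  [BA · CD = 121/3 ∩ D divides CB with CD:DB = 3/4:1/4]
4. B_y = -19/3  [BA · CD = 121/3 ∩ D divides CB with CD:DB = 3/4:1/4]
   → B = (16/3, -19/3)

B = (16/3, -19/3)
D = (25/4, -29/4)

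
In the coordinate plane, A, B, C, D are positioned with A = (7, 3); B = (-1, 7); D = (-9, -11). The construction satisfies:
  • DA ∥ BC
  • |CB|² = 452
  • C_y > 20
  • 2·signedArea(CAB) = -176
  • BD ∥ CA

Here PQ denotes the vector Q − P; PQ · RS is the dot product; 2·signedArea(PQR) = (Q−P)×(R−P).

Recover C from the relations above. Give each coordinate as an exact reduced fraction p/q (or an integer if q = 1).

1. C_x = 15  [BD ∥ CA ∩ DA ∥ BC]
2. C_y = 21  [BD ∥ CA ∩ DA ∥ BC]
   → C = (15, 21)

C = (15, 21)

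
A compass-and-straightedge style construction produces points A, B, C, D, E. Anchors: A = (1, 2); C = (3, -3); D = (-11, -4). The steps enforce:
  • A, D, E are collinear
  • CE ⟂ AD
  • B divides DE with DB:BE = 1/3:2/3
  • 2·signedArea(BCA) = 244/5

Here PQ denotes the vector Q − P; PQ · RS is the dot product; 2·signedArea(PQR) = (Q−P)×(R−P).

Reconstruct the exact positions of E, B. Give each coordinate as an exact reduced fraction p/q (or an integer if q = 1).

1. E_x = 3/5  [A, D, E are collinear ∩ CE ⟂ AD]
2. E_y = 9/5  [A, D, E are collinear ∩ CE ⟂ AD]
   → E = (3/5, 9/5)
3. B_x = -107/15  [B divides DE with DB:BE = 1/3:2/3]
4. B_y = -31/15  [B divides DE with DB:BE = 1/3:2/3]
   → B = (-107/15, -31/15)

B = (-107/15, -31/15)
E = (3/5, 9/5)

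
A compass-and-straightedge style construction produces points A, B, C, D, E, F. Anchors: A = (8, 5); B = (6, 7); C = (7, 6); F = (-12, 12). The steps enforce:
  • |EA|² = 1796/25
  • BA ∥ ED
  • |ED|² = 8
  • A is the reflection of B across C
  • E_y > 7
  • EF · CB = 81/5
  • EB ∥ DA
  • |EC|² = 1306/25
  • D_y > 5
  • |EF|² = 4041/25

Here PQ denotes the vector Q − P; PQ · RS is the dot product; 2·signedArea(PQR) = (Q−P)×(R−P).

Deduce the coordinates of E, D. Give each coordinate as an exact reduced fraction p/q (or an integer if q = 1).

D = (2, 29/5)
E = (0, 39/5)

1. E_x = 0  [line 1·x + -1·y + 39/5 = 0 ∩ |EF|² = 4041/25]
2. E_y = 39/5  [line 1·x + -1·y + 39/5 = 0 ∩ |EF|² = 4041/25]
   → E = (0, 39/5)
3. D_x = 2  [EB ∥ DA ∩ BA ∥ ED]
4. D_y = 29/5  [EB ∥ DA ∩ BA ∥ ED]
   → D = (2, 29/5)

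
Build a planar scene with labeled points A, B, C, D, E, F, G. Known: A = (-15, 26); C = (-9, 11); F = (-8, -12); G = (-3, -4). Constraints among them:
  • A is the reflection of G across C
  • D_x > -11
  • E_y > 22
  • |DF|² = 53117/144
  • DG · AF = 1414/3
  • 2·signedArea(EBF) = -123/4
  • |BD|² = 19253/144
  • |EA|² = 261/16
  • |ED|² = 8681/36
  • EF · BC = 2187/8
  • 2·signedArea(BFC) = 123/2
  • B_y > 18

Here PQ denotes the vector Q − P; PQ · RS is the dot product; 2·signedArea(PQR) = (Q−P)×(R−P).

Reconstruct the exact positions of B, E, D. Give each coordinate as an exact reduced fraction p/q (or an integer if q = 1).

B = (-12, 37/2)
D = (-61/6, 85/12)
E = (-27/2, 89/4)

1. D_x = -61/6  [line -7·x + 38·y + -1021/3 = 0 ∩ |DF|² = 53117/144]
2. D_y = 85/12  [line -7·x + 38·y + -1021/3 = 0 ∩ |DF|² = 53117/144]
   → D = (-61/6, 85/12)
3. B_x = -12  [line -23·x + -1·y + -515/2 = 0 ∩ |BD|² = 19253/144]
4. B_y = 37/2  [line -23·x + -1·y + -515/2 = 0 ∩ |BD|² = 19253/144]
   → B = (-12, 37/2)
5. E_x = -27/2  [EF · BC = 2187/8 ∩ 2·signedArea(EBF) = -123/4]
6. E_y = 89/4  [EF · BC = 2187/8 ∩ 2·signedArea(EBF) = -123/4]
   → E = (-27/2, 89/4)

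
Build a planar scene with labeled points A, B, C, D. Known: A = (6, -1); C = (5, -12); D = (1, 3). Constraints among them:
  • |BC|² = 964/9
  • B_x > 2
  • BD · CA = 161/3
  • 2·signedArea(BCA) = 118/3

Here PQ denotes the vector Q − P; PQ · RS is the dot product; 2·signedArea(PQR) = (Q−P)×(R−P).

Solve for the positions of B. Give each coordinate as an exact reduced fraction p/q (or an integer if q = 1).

1. B_x = 7/3  [2·signedArea(BCA) = 118/3 ∩ BD · CA = 161/3]
2. B_y = -2  [2·signedArea(BCA) = 118/3 ∩ BD · CA = 161/3]
   → B = (7/3, -2)

B = (7/3, -2)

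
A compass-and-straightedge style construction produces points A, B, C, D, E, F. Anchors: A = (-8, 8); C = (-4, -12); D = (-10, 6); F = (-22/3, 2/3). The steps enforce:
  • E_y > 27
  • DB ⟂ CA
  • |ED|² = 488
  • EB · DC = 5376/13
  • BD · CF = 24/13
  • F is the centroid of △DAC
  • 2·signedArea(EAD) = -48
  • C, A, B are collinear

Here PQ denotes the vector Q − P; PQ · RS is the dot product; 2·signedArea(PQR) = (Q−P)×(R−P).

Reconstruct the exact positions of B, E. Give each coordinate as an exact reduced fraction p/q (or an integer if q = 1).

B = (-100/13, 84/13)
E = (-12, 28)

1. B_x = -100/13  [C, A, B are collinear ∩ DB ⟂ CA]
2. B_y = 84/13  [C, A, B are collinear ∩ DB ⟂ CA]
   → B = (-100/13, 84/13)
3. E_x = -12  [EB · DC = 5376/13 ∩ 2·signedArea(EAD) = -48]
4. E_y = 28  [EB · DC = 5376/13 ∩ 2·signedArea(EAD) = -48]
   → E = (-12, 28)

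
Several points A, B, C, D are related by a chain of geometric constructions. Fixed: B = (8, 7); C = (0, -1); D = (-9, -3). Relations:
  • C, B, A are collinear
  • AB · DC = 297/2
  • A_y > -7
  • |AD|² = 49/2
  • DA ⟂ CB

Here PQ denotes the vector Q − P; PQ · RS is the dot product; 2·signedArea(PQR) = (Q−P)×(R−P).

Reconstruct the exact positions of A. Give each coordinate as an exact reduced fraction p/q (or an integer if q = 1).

A = (-11/2, -13/2)

1. A_x = -11/2  [C, B, A are collinear ∩ DA ⟂ CB]
2. A_y = -13/2  [C, B, A are collinear ∩ DA ⟂ CB]
   → A = (-11/2, -13/2)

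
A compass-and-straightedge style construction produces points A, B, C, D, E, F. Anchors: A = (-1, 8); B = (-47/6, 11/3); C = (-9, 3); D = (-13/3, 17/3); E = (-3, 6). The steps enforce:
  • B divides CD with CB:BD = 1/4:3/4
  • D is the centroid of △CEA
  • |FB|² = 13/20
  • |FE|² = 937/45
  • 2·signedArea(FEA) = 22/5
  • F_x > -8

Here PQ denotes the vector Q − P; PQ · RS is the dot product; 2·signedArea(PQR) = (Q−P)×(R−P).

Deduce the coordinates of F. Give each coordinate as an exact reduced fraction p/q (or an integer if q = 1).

1. F_x = -107/15  [line -2·x + 2·y + -112/5 = 0 ∩ |FB|² = 13/20]
2. F_y = 61/15  [line -2·x + 2·y + -112/5 = 0 ∩ |FB|² = 13/20]
   → F = (-107/15, 61/15)

F = (-107/15, 61/15)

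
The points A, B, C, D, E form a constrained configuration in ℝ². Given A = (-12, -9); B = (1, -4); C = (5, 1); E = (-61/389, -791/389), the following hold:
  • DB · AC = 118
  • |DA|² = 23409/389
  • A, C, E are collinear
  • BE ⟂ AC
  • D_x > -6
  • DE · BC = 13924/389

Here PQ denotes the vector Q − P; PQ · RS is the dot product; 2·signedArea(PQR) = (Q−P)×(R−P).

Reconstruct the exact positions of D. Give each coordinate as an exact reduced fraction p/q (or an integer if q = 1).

D = (-2067/389, -1971/389)

1. D_x = -2067/389  [DB · AC = 118 ∩ DE · BC = 13924/389]
2. D_y = -1971/389  [DB · AC = 118 ∩ DE · BC = 13924/389]
   → D = (-2067/389, -1971/389)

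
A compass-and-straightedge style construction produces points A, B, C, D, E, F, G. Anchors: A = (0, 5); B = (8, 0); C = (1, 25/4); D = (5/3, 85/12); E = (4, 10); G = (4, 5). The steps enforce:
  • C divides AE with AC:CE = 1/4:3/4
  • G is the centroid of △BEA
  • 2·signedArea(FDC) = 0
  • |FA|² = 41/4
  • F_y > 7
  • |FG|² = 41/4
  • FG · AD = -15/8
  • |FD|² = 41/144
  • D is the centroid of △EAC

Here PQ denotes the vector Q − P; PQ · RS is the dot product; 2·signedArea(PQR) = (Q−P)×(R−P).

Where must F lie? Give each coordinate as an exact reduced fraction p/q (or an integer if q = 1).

F = (2, 15/2)

1. F_x = 2  [2·signedArea(FDC) = 0 ∩ FG · AD = -15/8]
2. F_y = 15/2  [2·signedArea(FDC) = 0 ∩ FG · AD = -15/8]
   → F = (2, 15/2)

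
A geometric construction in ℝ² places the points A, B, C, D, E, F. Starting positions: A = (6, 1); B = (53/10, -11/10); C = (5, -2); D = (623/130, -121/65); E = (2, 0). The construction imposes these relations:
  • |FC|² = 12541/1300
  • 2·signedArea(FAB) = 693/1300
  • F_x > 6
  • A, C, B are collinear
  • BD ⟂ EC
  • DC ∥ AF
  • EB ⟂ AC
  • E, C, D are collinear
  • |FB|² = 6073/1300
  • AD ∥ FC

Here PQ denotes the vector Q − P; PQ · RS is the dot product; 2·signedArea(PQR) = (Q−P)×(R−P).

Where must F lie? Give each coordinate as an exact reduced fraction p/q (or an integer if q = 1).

F = (807/130, 56/65)

1. F_x = 807/130  [AD ∥ FC ∩ DC ∥ AF]
2. F_y = 56/65  [AD ∥ FC ∩ DC ∥ AF]
   → F = (807/130, 56/65)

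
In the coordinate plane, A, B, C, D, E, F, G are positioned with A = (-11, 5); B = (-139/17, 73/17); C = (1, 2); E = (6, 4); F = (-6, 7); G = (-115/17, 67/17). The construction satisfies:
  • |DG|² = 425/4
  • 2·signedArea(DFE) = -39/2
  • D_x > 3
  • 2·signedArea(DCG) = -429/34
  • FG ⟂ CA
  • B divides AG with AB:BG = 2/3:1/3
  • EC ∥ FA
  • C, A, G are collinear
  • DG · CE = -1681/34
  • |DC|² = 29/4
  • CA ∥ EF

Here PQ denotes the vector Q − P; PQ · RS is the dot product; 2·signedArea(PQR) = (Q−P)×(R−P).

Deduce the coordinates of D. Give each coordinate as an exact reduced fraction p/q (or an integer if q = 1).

1. D_x = 7/2  [2·signedArea(DCG) = -429/34 ∩ DG · CE = -1681/34]
2. D_y = 3  [2·signedArea(DCG) = -429/34 ∩ DG · CE = -1681/34]
   → D = (7/2, 3)

D = (7/2, 3)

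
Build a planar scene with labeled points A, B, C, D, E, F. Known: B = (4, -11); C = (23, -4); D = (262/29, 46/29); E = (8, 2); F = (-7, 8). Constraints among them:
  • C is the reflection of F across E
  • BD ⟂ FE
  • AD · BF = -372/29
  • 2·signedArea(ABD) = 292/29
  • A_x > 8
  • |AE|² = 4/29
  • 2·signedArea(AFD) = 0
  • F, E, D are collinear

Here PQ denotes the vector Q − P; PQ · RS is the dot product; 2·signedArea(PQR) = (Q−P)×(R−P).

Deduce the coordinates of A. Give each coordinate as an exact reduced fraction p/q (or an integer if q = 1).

1. A_x = 242/29  [2·signedArea(AFD) = 0 ∩ 2·signedArea(ABD) = 292/29]
2. A_y = 54/29  [2·signedArea(AFD) = 0 ∩ 2·signedArea(ABD) = 292/29]
   → A = (242/29, 54/29)

A = (242/29, 54/29)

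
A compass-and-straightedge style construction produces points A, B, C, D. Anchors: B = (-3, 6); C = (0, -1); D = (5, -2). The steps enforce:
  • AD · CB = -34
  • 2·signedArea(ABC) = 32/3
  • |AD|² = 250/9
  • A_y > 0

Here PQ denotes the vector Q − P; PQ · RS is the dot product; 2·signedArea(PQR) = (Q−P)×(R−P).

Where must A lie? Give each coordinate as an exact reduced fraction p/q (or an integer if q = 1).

1. A_x = 2/3  [2·signedArea(ABC) = 32/3 ∩ AD · CB = -34]
2. A_y = 1  [2·signedArea(ABC) = 32/3 ∩ AD · CB = -34]
   → A = (2/3, 1)

A = (2/3, 1)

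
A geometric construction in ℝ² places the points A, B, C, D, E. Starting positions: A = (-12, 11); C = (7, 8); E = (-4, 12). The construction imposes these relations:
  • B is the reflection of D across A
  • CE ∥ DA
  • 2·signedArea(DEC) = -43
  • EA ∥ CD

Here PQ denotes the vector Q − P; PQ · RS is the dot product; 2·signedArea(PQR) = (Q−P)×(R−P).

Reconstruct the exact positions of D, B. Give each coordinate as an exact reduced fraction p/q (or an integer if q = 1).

B = (-23, 15)
D = (-1, 7)

1. D_x = -1  [CE ∥ DA ∩ EA ∥ CD]
2. D_y = 7  [CE ∥ DA ∩ EA ∥ CD]
   → D = (-1, 7)
3. B_x = -23  [B is the reflection of D across A]
4. B_y = 15  [B is the reflection of D across A]
   → B = (-23, 15)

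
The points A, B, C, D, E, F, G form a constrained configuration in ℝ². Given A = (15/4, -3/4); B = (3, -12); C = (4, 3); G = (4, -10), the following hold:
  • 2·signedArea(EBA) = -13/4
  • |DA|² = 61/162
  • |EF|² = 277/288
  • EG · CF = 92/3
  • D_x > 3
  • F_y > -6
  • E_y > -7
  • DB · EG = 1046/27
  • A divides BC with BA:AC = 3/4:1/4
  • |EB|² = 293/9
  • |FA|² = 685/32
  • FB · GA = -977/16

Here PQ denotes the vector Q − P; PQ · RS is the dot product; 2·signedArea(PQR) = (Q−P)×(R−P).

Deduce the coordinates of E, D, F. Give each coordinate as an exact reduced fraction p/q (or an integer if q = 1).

1. E_x = 11/3  [line -45/4·x + 3/4·y + 46 = 0 ∩ |EB|² = 293/9]
2. E_y = -19/3  [line -45/4·x + 3/4·y + 46 = 0 ∩ |EB|² = 293/9]
   → E = (11/3, -19/3)
3. D_x = 137/36  [line -1/3·x + 11/3·y + 169/27 = 0 ∩ |DA|² = 61/162]
4. D_y = -49/36  [line -1/3·x + 11/3·y + 169/27 = 0 ∩ |DA|² = 61/162]
   → D = (137/36, -49/36)
5. F_x = 31/8  [EG · CF = 92/3 ∩ FB · GA = -977/16]
6. F_y = -43/8  [EG · CF = 92/3 ∩ FB · GA = -977/16]
   → F = (31/8, -43/8)

D = (137/36, -49/36)
E = (11/3, -19/3)
F = (31/8, -43/8)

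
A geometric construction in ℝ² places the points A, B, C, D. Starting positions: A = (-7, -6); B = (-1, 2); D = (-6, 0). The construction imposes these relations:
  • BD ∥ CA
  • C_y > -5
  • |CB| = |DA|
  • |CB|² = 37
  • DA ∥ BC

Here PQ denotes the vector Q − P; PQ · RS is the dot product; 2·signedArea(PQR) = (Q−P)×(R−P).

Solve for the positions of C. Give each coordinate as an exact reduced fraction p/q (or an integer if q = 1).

1. C_x = -2  [BD ∥ CA ∩ DA ∥ BC]
2. C_y = -4  [BD ∥ CA ∩ DA ∥ BC]
   → C = (-2, -4)

C = (-2, -4)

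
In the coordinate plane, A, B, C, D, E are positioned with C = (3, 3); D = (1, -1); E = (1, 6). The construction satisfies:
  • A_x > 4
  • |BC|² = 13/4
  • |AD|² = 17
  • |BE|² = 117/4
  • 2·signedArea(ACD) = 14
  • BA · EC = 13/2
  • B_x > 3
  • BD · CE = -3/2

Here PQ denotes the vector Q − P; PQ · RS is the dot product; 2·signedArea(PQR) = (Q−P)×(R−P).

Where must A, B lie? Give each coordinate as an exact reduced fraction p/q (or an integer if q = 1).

1. A_x = 5  [line 4·x + -2·y + -20 = 0 ∩ |AD|² = 17]
2. A_y = 0  [line 4·x + -2·y + -20 = 0 ∩ |AD|² = 17]
   → A = (5, 0)
3. B_x = 4  [line -2·x + 3·y + 7/2 = 0 ∩ |BE|² = 117/4]
4. B_y = 3/2  [line -2·x + 3·y + 7/2 = 0 ∩ |BE|² = 117/4]
   → B = (4, 3/2)

A = (5, 0)
B = (4, 3/2)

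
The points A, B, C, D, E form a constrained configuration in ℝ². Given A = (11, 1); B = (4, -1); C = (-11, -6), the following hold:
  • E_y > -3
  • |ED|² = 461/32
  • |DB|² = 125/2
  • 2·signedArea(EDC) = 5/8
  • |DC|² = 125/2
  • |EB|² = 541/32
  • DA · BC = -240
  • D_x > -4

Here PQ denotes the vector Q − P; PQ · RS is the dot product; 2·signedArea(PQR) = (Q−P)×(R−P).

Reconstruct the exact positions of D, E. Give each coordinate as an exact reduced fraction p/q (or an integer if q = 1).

1. D_x = -7/2  [line 15·x + 5·y + 70 = 0 ∩ |DC|² = 125/2]
2. D_y = -7/2  [line 15·x + 5·y + 70 = 0 ∩ |DC|² = 125/2]
   → D = (-7/2, -7/2)
3. E_x = 1/8  [line 5/2·x + -15/2·y + -145/8 = 0 ∩ |ED|² = 461/32]
4. E_y = -19/8  [line 5/2·x + -15/2·y + -145/8 = 0 ∩ |ED|² = 461/32]
   → E = (1/8, -19/8)

D = (-7/2, -7/2)
E = (1/8, -19/8)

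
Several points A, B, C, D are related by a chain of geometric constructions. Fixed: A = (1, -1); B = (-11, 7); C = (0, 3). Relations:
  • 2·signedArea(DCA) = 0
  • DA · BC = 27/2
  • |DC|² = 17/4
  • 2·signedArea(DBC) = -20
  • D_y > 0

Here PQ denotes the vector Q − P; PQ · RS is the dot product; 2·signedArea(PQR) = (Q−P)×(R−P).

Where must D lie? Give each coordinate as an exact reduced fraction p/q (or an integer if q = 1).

D = (1/2, 1)

1. D_x = 1/2  [2·signedArea(DCA) = 0 ∩ DA · BC = 27/2]
2. D_y = 1  [2·signedArea(DCA) = 0 ∩ DA · BC = 27/2]
   → D = (1/2, 1)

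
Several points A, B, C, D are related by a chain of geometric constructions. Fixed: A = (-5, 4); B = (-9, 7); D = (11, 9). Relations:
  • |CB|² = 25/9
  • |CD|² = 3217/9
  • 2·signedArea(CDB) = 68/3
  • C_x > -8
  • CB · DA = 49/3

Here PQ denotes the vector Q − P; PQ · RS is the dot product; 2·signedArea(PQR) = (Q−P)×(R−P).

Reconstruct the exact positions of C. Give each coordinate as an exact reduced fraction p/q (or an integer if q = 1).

1. C_x = -23/3  [2·signedArea(CDB) = 68/3 ∩ CB · DA = 49/3]
2. C_y = 6  [2·signedArea(CDB) = 68/3 ∩ CB · DA = 49/3]
   → C = (-23/3, 6)

C = (-23/3, 6)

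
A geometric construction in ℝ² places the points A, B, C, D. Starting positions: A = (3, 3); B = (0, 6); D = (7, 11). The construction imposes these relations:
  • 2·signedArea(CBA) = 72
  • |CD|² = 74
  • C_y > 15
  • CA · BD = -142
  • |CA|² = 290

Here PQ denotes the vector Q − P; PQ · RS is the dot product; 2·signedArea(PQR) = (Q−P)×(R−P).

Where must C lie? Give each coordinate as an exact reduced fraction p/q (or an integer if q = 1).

1. C_x = 14  [CA · BD = -142 ∩ 2·signedArea(CBA) = 72]
2. C_y = 16  [CA · BD = -142 ∩ 2·signedArea(CBA) = 72]
   → C = (14, 16)

C = (14, 16)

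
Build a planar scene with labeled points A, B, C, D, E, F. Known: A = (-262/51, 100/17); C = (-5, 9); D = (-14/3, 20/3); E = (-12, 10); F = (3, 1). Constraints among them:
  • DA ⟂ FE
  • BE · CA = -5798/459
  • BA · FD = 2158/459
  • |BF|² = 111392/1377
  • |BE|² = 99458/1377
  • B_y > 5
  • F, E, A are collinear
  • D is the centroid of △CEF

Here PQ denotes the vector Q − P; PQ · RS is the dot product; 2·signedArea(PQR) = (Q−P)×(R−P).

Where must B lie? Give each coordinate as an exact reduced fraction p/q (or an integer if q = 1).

1. B_x = -721/153  [BE · CA = -5798/459 ∩ BA · FD = 2158/459]
2. B_y = 287/51  [BE · CA = -5798/459 ∩ BA · FD = 2158/459]
   → B = (-721/153, 287/51)

B = (-721/153, 287/51)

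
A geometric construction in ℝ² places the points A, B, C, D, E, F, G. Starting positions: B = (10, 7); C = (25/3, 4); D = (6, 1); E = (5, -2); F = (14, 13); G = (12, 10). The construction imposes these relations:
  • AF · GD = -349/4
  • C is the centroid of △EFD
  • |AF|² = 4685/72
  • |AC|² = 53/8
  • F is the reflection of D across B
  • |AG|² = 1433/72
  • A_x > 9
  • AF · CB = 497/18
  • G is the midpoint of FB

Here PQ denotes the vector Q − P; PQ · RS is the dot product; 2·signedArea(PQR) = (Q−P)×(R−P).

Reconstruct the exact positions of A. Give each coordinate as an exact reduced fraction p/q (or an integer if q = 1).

A = (115/12, 25/4)

1. A_x = 115/12  [AF · GD = -349/4 ∩ AF · CB = 497/18]
2. A_y = 25/4  [AF · GD = -349/4 ∩ AF · CB = 497/18]
   → A = (115/12, 25/4)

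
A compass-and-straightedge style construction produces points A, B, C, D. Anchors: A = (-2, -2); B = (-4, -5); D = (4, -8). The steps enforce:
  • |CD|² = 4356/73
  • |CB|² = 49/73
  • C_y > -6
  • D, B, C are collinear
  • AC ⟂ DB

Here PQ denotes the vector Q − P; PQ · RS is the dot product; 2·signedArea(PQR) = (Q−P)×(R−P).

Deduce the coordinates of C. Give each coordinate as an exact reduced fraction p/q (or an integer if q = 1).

1. C_x = -236/73  [D, B, C are collinear ∩ AC ⟂ DB]
2. C_y = -386/73  [D, B, C are collinear ∩ AC ⟂ DB]
   → C = (-236/73, -386/73)

C = (-236/73, -386/73)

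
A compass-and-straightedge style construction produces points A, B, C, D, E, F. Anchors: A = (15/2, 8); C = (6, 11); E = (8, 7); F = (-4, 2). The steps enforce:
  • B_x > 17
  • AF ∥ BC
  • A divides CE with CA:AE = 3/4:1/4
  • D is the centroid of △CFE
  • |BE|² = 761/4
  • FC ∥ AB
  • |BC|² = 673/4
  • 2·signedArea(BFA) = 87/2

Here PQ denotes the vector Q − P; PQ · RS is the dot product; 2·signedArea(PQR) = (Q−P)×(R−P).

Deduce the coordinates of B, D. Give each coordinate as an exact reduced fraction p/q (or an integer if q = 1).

1. B_x = 35/2  [AF ∥ BC ∩ FC ∥ AB]
2. B_y = 17  [AF ∥ BC ∩ FC ∥ AB]
   → B = (35/2, 17)
3. D_x = 10/3  [D is the centroid of △CFE]
4. D_y = 20/3  [D is the centroid of △CFE]
   → D = (10/3, 20/3)

B = (35/2, 17)
D = (10/3, 20/3)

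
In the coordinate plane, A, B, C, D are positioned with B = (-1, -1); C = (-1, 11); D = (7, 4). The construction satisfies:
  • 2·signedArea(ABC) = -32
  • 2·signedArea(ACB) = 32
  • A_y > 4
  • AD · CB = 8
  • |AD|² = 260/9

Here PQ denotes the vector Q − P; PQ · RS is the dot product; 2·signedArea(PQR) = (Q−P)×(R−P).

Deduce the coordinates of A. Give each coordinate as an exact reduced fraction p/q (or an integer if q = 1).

A = (5/3, 14/3)

1. A_x = 5/3  [2·signedArea(ABC) = -32 ∩ AD · CB = 8]
2. A_y = 14/3  [2·signedArea(ABC) = -32 ∩ AD · CB = 8]
   → A = (5/3, 14/3)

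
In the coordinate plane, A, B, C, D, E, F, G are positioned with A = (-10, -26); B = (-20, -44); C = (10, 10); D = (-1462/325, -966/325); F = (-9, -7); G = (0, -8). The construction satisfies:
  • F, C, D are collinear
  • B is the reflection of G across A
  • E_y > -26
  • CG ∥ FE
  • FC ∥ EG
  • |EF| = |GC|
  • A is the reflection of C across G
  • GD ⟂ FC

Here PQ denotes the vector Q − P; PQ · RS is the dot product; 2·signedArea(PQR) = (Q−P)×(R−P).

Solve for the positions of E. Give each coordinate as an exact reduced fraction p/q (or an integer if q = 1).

E = (-19, -25)

1. E_x = -19  [FC ∥ EG ∩ CG ∥ FE]
2. E_y = -25  [FC ∥ EG ∩ CG ∥ FE]
   → E = (-19, -25)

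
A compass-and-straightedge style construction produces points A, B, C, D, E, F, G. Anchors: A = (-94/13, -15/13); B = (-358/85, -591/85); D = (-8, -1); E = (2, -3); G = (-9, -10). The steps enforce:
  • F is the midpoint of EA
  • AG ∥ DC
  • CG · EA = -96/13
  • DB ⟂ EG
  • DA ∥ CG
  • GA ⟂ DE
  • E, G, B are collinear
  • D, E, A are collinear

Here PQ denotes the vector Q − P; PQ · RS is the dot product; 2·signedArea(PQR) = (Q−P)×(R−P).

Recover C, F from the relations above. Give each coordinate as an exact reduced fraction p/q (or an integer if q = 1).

1. C_x = -127/13  [DA ∥ CG ∩ AG ∥ DC]
2. C_y = -128/13  [DA ∥ CG ∩ AG ∥ DC]
   → C = (-127/13, -128/13)
3. F_x = -34/13  [F is the midpoint of EA]
4. F_y = -27/13  [F is the midpoint of EA]
   → F = (-34/13, -27/13)

C = (-127/13, -128/13)
F = (-34/13, -27/13)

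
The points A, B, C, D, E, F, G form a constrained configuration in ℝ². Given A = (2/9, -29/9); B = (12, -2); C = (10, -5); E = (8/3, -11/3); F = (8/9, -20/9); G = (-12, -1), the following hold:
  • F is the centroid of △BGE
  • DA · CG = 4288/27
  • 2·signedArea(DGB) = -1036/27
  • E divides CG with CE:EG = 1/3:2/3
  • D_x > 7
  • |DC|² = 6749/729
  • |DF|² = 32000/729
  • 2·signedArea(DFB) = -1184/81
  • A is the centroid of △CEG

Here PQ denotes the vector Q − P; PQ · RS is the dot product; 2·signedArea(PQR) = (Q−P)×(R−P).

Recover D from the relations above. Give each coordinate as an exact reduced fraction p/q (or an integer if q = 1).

1. D_x = 200/27  [DA · CG = 4288/27 ∩ 2·signedArea(DGB) = -1036/27]
2. D_y = -92/27  [DA · CG = 4288/27 ∩ 2·signedArea(DGB) = -1036/27]
   → D = (200/27, -92/27)

D = (200/27, -92/27)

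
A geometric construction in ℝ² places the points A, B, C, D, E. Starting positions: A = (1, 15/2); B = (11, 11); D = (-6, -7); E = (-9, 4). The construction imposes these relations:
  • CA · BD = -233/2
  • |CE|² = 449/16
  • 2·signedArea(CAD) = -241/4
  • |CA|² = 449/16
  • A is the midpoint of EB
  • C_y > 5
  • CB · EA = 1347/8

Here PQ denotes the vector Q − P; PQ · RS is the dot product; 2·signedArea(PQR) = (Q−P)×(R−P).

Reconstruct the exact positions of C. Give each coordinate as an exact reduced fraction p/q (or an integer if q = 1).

1. C_x = -4  [2·signedArea(CAD) = -241/4 ∩ CB · EA = 1347/8]
2. C_y = 23/4  [2·signedArea(CAD) = -241/4 ∩ CB · EA = 1347/8]
   → C = (-4, 23/4)

C = (-4, 23/4)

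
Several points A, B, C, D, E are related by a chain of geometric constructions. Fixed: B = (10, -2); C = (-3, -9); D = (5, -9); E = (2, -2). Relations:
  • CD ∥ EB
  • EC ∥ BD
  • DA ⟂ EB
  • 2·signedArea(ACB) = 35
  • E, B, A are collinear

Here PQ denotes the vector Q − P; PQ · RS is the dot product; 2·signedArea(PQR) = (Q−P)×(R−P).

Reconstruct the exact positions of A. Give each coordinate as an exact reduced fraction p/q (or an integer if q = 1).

A = (5, -2)

1. A_x = 5  [E, B, A are collinear ∩ DA ⟂ EB]
2. A_y = -2  [E, B, A are collinear ∩ DA ⟂ EB]
   → A = (5, -2)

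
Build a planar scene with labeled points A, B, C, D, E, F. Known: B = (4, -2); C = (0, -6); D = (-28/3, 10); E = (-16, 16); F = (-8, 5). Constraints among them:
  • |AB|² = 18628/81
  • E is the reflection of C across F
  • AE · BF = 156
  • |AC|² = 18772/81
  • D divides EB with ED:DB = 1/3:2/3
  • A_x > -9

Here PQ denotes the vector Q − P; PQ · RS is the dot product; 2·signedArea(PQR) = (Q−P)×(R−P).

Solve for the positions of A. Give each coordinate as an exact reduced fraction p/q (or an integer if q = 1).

1. A_x = -76/9  [line 12·x + -7·y + 148 = 0 ∩ |AC|² = 18772/81]
2. A_y = 20/3  [line 12·x + -7·y + 148 = 0 ∩ |AC|² = 18772/81]
   → A = (-76/9, 20/3)

A = (-76/9, 20/3)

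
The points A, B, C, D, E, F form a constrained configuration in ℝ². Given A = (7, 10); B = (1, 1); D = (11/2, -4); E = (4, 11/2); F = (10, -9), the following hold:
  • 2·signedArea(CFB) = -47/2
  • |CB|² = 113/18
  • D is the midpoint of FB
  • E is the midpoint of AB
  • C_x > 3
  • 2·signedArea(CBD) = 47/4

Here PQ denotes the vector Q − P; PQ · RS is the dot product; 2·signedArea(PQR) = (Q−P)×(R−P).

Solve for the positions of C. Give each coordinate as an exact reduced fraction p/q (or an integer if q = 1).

C = (7/2, 5/6)

1. C_x = 7/2  [line -10·x + -9·y + 85/2 = 0 ∩ |CB|² = 113/18]
2. C_y = 5/6  [line -10·x + -9·y + 85/2 = 0 ∩ |CB|² = 113/18]
   → C = (7/2, 5/6)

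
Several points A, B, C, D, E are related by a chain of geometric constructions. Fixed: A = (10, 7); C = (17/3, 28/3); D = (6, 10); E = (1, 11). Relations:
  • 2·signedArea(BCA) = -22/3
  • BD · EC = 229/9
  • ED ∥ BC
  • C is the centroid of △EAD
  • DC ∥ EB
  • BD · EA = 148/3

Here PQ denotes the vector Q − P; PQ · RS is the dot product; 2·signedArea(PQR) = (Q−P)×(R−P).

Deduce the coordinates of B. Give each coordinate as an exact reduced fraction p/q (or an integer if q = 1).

B = (2/3, 31/3)

1. B_x = 2/3  [ED ∥ BC ∩ DC ∥ EB]
2. B_y = 31/3  [ED ∥ BC ∩ DC ∥ EB]
   → B = (2/3, 31/3)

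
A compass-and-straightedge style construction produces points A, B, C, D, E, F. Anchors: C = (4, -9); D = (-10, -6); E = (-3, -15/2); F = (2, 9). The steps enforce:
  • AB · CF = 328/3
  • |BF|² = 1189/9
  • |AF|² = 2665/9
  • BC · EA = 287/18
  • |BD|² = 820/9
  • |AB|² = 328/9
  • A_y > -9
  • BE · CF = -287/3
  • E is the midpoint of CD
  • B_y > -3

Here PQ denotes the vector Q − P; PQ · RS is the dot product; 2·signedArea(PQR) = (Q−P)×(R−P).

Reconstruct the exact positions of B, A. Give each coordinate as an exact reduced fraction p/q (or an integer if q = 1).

1. B_x = -4/3  [line 2·x + -18·y + -100/3 = 0 ∩ |BD|² = 820/9]
2. B_y = -2  [line 2·x + -18·y + -100/3 = 0 ∩ |BD|² = 820/9]
   → B = (-4/3, -2)
3. A_x = -2/3  [BC · EA = 287/18 ∩ AB · CF = 328/3]
4. A_y = -8  [BC · EA = 287/18 ∩ AB · CF = 328/3]
   → A = (-2/3, -8)

A = (-2/3, -8)
B = (-4/3, -2)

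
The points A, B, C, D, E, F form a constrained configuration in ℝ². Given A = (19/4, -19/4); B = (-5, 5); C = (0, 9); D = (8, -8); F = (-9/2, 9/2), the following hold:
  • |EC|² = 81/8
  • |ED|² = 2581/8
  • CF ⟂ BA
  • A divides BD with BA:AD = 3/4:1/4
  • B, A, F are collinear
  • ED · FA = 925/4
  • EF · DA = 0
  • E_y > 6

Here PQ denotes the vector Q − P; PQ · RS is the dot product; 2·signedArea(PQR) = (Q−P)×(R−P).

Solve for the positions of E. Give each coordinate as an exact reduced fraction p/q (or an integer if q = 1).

1. E_x = -9/4  [line 13/4·x + -13/4·y + 117/4 = 0 ∩ |ED|² = 2581/8]
2. E_y = 27/4  [line 13/4·x + -13/4·y + 117/4 = 0 ∩ |ED|² = 2581/8]
   → E = (-9/4, 27/4)

E = (-9/4, 27/4)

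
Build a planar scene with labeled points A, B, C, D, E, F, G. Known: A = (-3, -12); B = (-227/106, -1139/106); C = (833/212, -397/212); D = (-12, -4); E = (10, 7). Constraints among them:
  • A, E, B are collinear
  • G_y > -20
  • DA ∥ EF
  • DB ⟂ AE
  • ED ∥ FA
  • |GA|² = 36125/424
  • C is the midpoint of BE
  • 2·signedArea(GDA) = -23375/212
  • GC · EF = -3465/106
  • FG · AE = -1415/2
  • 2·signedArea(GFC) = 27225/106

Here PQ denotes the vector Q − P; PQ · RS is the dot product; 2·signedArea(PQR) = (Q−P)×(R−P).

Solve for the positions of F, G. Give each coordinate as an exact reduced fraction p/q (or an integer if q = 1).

1. F_x = 19  [ED ∥ FA ∩ DA ∥ EF]
2. F_y = -1  [ED ∥ FA ∩ DA ∥ EF]
   → F = (19, -1)
3. G_x = -1741/212  [2·signedArea(GFC) = 27225/106 ∩ 2·signedArea(GDA) = -23375/212]
4. G_y = -4159/212  [2·signedArea(GFC) = 27225/106 ∩ 2·signedArea(GDA) = -23375/212]
   → G = (-1741/212, -4159/212)

F = (19, -1)
G = (-1741/212, -4159/212)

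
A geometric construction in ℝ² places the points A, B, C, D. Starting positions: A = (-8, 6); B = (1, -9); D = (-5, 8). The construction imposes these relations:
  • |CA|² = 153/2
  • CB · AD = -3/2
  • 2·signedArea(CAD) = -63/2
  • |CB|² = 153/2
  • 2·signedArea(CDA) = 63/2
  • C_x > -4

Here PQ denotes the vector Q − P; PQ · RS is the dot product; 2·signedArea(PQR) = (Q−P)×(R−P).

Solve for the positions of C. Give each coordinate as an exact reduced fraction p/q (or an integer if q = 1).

1. C_x = -7/2  [2·signedArea(CAD) = -63/2 ∩ CB · AD = -3/2]
2. C_y = -3/2  [2·signedArea(CAD) = -63/2 ∩ CB · AD = -3/2]
   → C = (-7/2, -3/2)

C = (-7/2, -3/2)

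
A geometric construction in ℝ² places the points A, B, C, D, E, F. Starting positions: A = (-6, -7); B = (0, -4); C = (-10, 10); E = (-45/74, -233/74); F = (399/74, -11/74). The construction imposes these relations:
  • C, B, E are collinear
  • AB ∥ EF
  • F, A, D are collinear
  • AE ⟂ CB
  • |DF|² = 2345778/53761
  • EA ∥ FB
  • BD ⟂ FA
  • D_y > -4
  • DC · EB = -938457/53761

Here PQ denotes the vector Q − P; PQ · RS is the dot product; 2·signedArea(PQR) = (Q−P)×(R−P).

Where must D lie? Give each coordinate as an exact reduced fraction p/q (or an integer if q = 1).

1. D_x = -28899/107522  [F, A, D are collinear ∩ BD ⟂ FA]
2. D_y = -382037/107522  [F, A, D are collinear ∩ BD ⟂ FA]
   → D = (-28899/107522, -382037/107522)

D = (-28899/107522, -382037/107522)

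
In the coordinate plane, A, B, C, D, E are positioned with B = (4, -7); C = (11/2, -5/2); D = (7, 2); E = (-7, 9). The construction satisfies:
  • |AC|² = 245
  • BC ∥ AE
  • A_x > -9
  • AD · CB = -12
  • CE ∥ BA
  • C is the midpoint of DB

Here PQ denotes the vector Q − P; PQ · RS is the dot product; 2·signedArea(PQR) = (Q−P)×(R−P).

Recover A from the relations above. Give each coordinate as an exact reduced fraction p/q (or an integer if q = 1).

1. A_x = -17/2  [BC ∥ AE ∩ CE ∥ BA]
2. A_y = 9/2  [BC ∥ AE ∩ CE ∥ BA]
   → A = (-17/2, 9/2)

A = (-17/2, 9/2)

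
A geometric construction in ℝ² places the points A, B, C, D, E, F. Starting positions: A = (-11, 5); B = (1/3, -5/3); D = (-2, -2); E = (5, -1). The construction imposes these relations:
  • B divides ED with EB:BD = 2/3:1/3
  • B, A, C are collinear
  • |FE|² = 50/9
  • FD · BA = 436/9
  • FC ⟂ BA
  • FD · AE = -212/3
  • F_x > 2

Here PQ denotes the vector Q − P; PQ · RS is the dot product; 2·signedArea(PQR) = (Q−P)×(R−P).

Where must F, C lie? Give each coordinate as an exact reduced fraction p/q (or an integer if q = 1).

C = (2242/1167, -3035/1167)
F = (8/3, -4/3)

1. F_x = 8/3  [FD · AE = -212/3 ∩ FD · BA = 436/9]
2. F_y = -4/3  [FD · AE = -212/3 ∩ FD · BA = 436/9]
   → F = (8/3, -4/3)
3. C_x = 2242/1167  [B, A, C are collinear ∩ FC ⟂ BA]
4. C_y = -3035/1167  [B, A, C are collinear ∩ FC ⟂ BA]
   → C = (2242/1167, -3035/1167)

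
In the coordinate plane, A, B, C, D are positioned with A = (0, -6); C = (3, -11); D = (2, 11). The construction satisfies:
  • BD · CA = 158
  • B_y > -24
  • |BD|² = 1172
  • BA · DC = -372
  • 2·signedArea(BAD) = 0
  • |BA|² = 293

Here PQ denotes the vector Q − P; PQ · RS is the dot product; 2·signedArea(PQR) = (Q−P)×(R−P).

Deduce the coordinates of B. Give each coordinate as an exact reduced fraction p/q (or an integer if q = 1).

1. B_x = -2  [2·signedArea(BAD) = 0 ∩ BD · CA = 158]
2. B_y = -23  [2·signedArea(BAD) = 0 ∩ BD · CA = 158]
   → B = (-2, -23)

B = (-2, -23)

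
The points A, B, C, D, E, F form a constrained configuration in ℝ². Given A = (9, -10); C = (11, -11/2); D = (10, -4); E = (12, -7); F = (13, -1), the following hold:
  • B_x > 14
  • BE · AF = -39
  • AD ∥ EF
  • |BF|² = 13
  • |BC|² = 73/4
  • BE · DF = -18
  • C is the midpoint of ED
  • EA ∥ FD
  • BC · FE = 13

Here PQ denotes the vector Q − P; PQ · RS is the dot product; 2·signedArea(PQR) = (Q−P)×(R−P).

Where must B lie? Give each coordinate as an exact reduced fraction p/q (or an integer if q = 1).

1. B_x = 15  [BE · AF = -39 ∩ BE · DF = -18]
2. B_y = -4  [BE · AF = -39 ∩ BE · DF = -18]
   → B = (15, -4)

B = (15, -4)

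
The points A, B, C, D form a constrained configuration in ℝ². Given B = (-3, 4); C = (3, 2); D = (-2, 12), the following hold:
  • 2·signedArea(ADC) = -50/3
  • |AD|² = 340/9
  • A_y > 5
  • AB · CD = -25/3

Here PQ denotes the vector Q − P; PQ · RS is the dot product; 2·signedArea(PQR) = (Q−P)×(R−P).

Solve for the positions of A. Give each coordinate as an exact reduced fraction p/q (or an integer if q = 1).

A = (-2/3, 6)

1. A_x = -2/3  [AB · CD = -25/3 ∩ 2·signedArea(ADC) = -50/3]
2. A_y = 6  [AB · CD = -25/3 ∩ 2·signedArea(ADC) = -50/3]
   → A = (-2/3, 6)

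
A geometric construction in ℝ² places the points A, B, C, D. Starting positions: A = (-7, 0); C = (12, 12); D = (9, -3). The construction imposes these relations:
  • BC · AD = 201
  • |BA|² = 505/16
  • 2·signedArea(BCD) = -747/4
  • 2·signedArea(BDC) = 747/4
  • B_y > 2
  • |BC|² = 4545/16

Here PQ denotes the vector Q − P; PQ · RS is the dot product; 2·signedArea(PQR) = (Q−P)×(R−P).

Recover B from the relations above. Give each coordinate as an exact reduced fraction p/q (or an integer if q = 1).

1. B_x = -9/4  [2·signedArea(BDC) = 747/4 ∩ BC · AD = 201]
2. B_y = 3  [2·signedArea(BDC) = 747/4 ∩ BC · AD = 201]
   → B = (-9/4, 3)

B = (-9/4, 3)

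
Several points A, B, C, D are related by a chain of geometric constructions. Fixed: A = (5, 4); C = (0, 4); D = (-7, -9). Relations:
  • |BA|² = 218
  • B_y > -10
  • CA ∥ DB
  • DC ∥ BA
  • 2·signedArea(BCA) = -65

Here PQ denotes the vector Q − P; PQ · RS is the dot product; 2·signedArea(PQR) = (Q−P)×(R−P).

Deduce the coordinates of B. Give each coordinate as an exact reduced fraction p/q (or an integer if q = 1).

1. B_x = -2  [DC ∥ BA ∩ CA ∥ DB]
2. B_y = -9  [DC ∥ BA ∩ CA ∥ DB]
   → B = (-2, -9)

B = (-2, -9)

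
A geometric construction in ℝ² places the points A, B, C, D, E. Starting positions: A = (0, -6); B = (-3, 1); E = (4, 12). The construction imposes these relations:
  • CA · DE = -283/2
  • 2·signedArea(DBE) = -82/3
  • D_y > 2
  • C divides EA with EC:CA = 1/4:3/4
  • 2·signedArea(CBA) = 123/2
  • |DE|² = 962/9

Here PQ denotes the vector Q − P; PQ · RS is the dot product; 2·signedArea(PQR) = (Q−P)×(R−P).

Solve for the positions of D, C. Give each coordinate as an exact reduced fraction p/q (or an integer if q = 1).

1. C_x = 3  [C divides EA with EC:CA = 1/4:3/4]
2. C_y = 15/2  [C divides EA with EC:CA = 1/4:3/4]
   → C = (3, 15/2)
3. D_x = 1/3  [2·signedArea(DBE) = -82/3 ∩ CA · DE = -283/2]
4. D_y = 7/3  [2·signedArea(DBE) = -82/3 ∩ CA · DE = -283/2]
   → D = (1/3, 7/3)

C = (3, 15/2)
D = (1/3, 7/3)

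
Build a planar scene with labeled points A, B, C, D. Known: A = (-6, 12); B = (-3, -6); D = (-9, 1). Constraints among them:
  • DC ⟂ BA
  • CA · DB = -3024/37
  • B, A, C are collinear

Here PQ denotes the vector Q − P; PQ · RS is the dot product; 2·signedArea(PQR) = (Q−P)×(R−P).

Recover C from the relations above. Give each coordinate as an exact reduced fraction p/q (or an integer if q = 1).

1. C_x = -159/37  [B, A, C are collinear ∩ DC ⟂ BA]
2. C_y = 66/37  [B, A, C are collinear ∩ DC ⟂ BA]
   → C = (-159/37, 66/37)

C = (-159/37, 66/37)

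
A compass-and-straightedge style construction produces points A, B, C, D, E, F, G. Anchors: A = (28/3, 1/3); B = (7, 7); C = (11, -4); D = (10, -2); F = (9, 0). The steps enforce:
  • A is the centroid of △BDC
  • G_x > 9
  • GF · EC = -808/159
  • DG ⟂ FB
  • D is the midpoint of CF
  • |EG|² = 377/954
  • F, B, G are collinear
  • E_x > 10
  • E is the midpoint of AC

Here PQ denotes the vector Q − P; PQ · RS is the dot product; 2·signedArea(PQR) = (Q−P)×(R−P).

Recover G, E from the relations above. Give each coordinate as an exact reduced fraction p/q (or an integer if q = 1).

1. G_x = 509/53  [F, B, G are collinear ∩ DG ⟂ FB]
2. G_y = -112/53  [F, B, G are collinear ∩ DG ⟂ FB]
   → G = (509/53, -112/53)
3. E_x = 61/6  [E is the midpoint of AC]
4. E_y = -11/6  [E is the midpoint of AC]
   → E = (61/6, -11/6)

E = (61/6, -11/6)
G = (509/53, -112/53)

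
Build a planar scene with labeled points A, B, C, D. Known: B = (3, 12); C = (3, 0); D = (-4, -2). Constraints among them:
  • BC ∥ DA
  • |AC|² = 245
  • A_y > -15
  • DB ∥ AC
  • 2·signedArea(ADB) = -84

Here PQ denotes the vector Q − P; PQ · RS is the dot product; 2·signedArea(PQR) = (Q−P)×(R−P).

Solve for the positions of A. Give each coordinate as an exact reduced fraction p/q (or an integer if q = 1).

1. A_x = -4  [DB ∥ AC ∩ BC ∥ DA]
2. A_y = -14  [DB ∥ AC ∩ BC ∥ DA]
   → A = (-4, -14)

A = (-4, -14)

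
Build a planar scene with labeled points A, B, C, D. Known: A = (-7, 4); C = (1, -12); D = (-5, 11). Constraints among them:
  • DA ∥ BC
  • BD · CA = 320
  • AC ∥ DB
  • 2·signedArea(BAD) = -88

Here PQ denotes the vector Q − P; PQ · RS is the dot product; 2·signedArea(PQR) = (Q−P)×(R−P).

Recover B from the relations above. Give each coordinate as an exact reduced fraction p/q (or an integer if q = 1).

1. B_x = 3  [DA ∥ BC ∩ AC ∥ DB]
2. B_y = -5  [DA ∥ BC ∩ AC ∥ DB]
   → B = (3, -5)

B = (3, -5)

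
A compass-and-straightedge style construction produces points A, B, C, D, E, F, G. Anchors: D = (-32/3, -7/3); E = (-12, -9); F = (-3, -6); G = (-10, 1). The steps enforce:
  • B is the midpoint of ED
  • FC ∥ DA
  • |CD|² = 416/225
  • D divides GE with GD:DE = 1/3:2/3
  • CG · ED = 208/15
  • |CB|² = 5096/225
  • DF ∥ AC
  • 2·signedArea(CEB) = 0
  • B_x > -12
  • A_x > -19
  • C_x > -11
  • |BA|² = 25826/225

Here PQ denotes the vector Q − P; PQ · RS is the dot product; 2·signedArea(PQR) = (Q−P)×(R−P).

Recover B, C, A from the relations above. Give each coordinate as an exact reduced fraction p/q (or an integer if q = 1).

A = (-271/15, 8/3)
B = (-34/3, -17/3)
C = (-52/5, -1)

1. B_x = -34/3  [B is the midpoint of ED]
2. B_y = -17/3  [B is the midpoint of ED]
   → B = (-34/3, -17/3)
3. C_x = -52/5  [2·signedArea(CEB) = 0 ∩ CG · ED = 208/15]
4. C_y = -1  [2·signedArea(CEB) = 0 ∩ CG · ED = 208/15]
   → C = (-52/5, -1)
5. A_x = -271/15  [DF ∥ AC ∩ FC ∥ DA]
6. A_y = 8/3  [DF ∥ AC ∩ FC ∥ DA]
   → A = (-271/15, 8/3)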